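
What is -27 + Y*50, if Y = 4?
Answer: 173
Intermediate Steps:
-27 + Y*50 = -27 + 4*50 = -27 + 200 = 173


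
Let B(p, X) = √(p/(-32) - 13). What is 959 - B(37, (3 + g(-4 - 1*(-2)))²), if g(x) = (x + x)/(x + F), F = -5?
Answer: 959 - I*√906/8 ≈ 959.0 - 3.7625*I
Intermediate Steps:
g(x) = 2*x/(-5 + x) (g(x) = (x + x)/(x - 5) = (2*x)/(-5 + x) = 2*x/(-5 + x))
B(p, X) = √(-13 - p/32) (B(p, X) = √(p*(-1/32) - 13) = √(-p/32 - 13) = √(-13 - p/32))
959 - B(37, (3 + g(-4 - 1*(-2)))²) = 959 - √(-832 - 2*37)/8 = 959 - √(-832 - 74)/8 = 959 - √(-906)/8 = 959 - I*√906/8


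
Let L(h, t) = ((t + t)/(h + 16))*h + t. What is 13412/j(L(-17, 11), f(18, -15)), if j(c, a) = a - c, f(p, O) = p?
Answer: -13412/367 ≈ -36.545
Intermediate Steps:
L(h, t) = t + 2*h*t/(16 + h) (L(h, t) = ((2*t)/(16 + h))*h + t = (2*t/(16 + h))*h + t = 2*h*t/(16 + h) + t = t + 2*h*t/(16 + h))
13412/j(L(-17, 11), f(18, -15)) = 13412/(18 - 11*(16 + 3*(-17))/(16 - 17)) = 13412/(18 - 11*(16 - 51)/(-1)) = 13412/(18 - 11*(-1)*(-35)) = 13412/(18 - 1*385) = 13412/(18 - 385) = 13412/(-367) = 13412*(-1/367) = -13412/367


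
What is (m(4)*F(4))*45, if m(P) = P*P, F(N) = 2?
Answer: 1440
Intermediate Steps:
m(P) = P²
(m(4)*F(4))*45 = (4²*2)*45 = (16*2)*45 = 32*45 = 1440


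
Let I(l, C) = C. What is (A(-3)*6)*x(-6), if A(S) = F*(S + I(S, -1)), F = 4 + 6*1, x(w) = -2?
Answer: 480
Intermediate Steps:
F = 10 (F = 4 + 6 = 10)
A(S) = -10 + 10*S (A(S) = 10*(S - 1) = 10*(-1 + S) = -10 + 10*S)
(A(-3)*6)*x(-6) = ((-10 + 10*(-3))*6)*(-2) = ((-10 - 30)*6)*(-2) = -40*6*(-2) = -240*(-2) = 480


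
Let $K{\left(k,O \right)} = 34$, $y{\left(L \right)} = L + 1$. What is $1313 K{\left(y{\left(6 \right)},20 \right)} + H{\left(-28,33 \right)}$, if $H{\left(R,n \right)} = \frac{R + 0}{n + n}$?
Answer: $\frac{1473172}{33} \approx 44642.0$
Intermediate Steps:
$H{\left(R,n \right)} = \frac{R}{2 n}$
$y{\left(L \right)} = 1 + L$
$1313 K{\left(y{\left(6 \right)},20 \right)} + H{\left(-28,33 \right)} = 1313 \cdot 34 + \frac{1}{2} \left(-28\right) \frac{1}{33} = 44642 + \frac{1}{2} \left(-28\right) \frac{1}{33} = 44642 - \frac{14}{33} = \frac{1473172}{33}$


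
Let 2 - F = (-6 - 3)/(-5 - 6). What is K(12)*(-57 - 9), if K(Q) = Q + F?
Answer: -870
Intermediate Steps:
F = 13/11 (F = 2 - (-6 - 3)/(-5 - 6) = 2 - (-9)/(-11) = 2 - (-9)*(-1)/11 = 2 - 1*9/11 = 2 - 9/11 = 13/11 ≈ 1.1818)
K(Q) = 13/11 + Q (K(Q) = Q + 13/11 = 13/11 + Q)
K(12)*(-57 - 9) = (13/11 + 12)*(-57 - 9) = (145/11)*(-66) = -870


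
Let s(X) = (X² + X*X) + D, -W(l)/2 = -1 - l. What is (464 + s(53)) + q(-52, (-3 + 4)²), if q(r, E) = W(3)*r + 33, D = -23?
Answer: 5676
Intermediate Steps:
W(l) = 2 + 2*l (W(l) = -2*(-1 - l) = 2 + 2*l)
s(X) = -23 + 2*X² (s(X) = (X² + X*X) - 23 = (X² + X²) - 23 = 2*X² - 23 = -23 + 2*X²)
q(r, E) = 33 + 8*r (q(r, E) = (2 + 2*3)*r + 33 = (2 + 6)*r + 33 = 8*r + 33 = 33 + 8*r)
(464 + s(53)) + q(-52, (-3 + 4)²) = (464 + (-23 + 2*53²)) + (33 + 8*(-52)) = (464 + (-23 + 2*2809)) + (33 - 416) = (464 + (-23 + 5618)) - 383 = (464 + 5595) - 383 = 6059 - 383 = 5676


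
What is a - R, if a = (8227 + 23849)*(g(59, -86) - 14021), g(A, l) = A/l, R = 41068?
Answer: -19341428794/43 ≈ -4.4980e+8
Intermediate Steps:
a = -19339662870/43 (a = (8227 + 23849)*(59/(-86) - 14021) = 32076*(59*(-1/86) - 14021) = 32076*(-59/86 - 14021) = 32076*(-1205865/86) = -19339662870/43 ≈ -4.4976e+8)
a - R = -19339662870/43 - 1*41068 = -19339662870/43 - 41068 = -19341428794/43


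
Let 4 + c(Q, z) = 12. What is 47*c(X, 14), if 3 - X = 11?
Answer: 376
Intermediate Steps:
X = -8 (X = 3 - 1*11 = 3 - 11 = -8)
c(Q, z) = 8 (c(Q, z) = -4 + 12 = 8)
47*c(X, 14) = 47*8 = 376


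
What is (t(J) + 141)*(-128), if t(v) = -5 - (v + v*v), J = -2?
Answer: -17152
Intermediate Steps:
t(v) = -5 - v - v² (t(v) = -5 - (v + v²) = -5 + (-v - v²) = -5 - v - v²)
(t(J) + 141)*(-128) = ((-5 - 1*(-2) - 1*(-2)²) + 141)*(-128) = ((-5 + 2 - 1*4) + 141)*(-128) = ((-5 + 2 - 4) + 141)*(-128) = (-7 + 141)*(-128) = 134*(-128) = -17152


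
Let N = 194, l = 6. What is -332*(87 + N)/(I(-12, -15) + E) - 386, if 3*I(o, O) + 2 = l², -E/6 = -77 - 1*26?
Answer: -252161/472 ≈ -534.24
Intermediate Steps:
E = 618 (E = -6*(-77 - 1*26) = -6*(-77 - 26) = -6*(-103) = 618)
I(o, O) = 34/3 (I(o, O) = -⅔ + (⅓)*6² = -⅔ + (⅓)*36 = -⅔ + 12 = 34/3)
-332*(87 + N)/(I(-12, -15) + E) - 386 = -332*(87 + 194)/(34/3 + 618) - 386 = -93292/1888/3 - 386 = -93292*3/1888 - 386 = -332*843/1888 - 386 = -69969/472 - 386 = -252161/472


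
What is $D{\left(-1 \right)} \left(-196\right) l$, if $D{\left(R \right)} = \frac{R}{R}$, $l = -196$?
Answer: $38416$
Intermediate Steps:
$D{\left(R \right)} = 1$
$D{\left(-1 \right)} \left(-196\right) l = 1 \left(-196\right) \left(-196\right) = \left(-196\right) \left(-196\right) = 38416$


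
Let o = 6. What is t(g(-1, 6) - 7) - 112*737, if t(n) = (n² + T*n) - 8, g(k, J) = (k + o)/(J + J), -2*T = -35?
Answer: -11897837/144 ≈ -82624.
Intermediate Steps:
T = 35/2 (T = -½*(-35) = 35/2 ≈ 17.500)
g(k, J) = (6 + k)/(2*J) (g(k, J) = (k + 6)/(J + J) = (6 + k)/((2*J)) = (6 + k)*(1/(2*J)) = (6 + k)/(2*J))
t(n) = -8 + n² + 35*n/2 (t(n) = (n² + 35*n/2) - 8 = -8 + n² + 35*n/2)
t(g(-1, 6) - 7) - 112*737 = (-8 + ((½)*(6 - 1)/6 - 7)² + 35*((½)*(6 - 1)/6 - 7)/2) - 112*737 = (-8 + ((½)*(⅙)*5 - 7)² + 35*((½)*(⅙)*5 - 7)/2) - 82544 = (-8 + (5/12 - 7)² + 35*(5/12 - 7)/2) - 82544 = (-8 + (-79/12)² + (35/2)*(-79/12)) - 82544 = (-8 + 6241/144 - 2765/24) - 82544 = -11501/144 - 82544 = -11897837/144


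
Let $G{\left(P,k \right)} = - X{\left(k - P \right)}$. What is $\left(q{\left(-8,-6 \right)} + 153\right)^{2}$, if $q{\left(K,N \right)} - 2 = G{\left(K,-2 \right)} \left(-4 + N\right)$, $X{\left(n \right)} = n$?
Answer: $46225$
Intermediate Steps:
$G{\left(P,k \right)} = P - k$ ($G{\left(P,k \right)} = - (k - P) = P - k$)
$q{\left(K,N \right)} = 2 + \left(-4 + N\right) \left(2 + K\right)$ ($q{\left(K,N \right)} = 2 + \left(K - -2\right) \left(-4 + N\right) = 2 + \left(K + 2\right) \left(-4 + N\right) = 2 + \left(2 + K\right) \left(-4 + N\right) = 2 + \left(-4 + N\right) \left(2 + K\right)$)
$\left(q{\left(-8,-6 \right)} + 153\right)^{2} = \left(\left(-6 - -32 - 6 \left(2 - 8\right)\right) + 153\right)^{2} = \left(\left(-6 + 32 - -36\right) + 153\right)^{2} = \left(\left(-6 + 32 + 36\right) + 153\right)^{2} = \left(62 + 153\right)^{2} = 215^{2} = 46225$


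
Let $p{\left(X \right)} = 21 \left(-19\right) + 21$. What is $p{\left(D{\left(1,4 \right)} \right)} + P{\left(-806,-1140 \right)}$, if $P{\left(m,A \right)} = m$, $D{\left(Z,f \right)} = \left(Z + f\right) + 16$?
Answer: $-1184$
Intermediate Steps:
$D{\left(Z,f \right)} = 16 + Z + f$
$p{\left(X \right)} = -378$ ($p{\left(X \right)} = -399 + 21 = -378$)
$p{\left(D{\left(1,4 \right)} \right)} + P{\left(-806,-1140 \right)} = -378 - 806 = -1184$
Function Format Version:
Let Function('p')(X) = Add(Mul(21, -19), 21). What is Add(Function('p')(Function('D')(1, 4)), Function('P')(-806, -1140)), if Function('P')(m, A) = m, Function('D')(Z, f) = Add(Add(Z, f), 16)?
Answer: -1184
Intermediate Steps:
Function('D')(Z, f) = Add(16, Z, f)
Function('p')(X) = -378 (Function('p')(X) = Add(-399, 21) = -378)
Add(Function('p')(Function('D')(1, 4)), Function('P')(-806, -1140)) = Add(-378, -806) = -1184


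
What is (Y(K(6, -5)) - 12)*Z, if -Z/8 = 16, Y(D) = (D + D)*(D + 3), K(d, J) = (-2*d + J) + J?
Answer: -105472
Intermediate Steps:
K(d, J) = -2*d + 2*J (K(d, J) = (J - 2*d) + J = -2*d + 2*J)
Y(D) = 2*D*(3 + D) (Y(D) = (2*D)*(3 + D) = 2*D*(3 + D))
Z = -128 (Z = -8*16 = -128)
(Y(K(6, -5)) - 12)*Z = (2*(-2*6 + 2*(-5))*(3 + (-2*6 + 2*(-5))) - 12)*(-128) = (2*(-12 - 10)*(3 + (-12 - 10)) - 12)*(-128) = (2*(-22)*(3 - 22) - 12)*(-128) = (2*(-22)*(-19) - 12)*(-128) = (836 - 12)*(-128) = 824*(-128) = -105472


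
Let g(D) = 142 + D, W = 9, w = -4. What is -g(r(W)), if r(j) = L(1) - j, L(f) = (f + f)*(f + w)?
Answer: -127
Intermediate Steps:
L(f) = 2*f*(-4 + f) (L(f) = (f + f)*(f - 4) = (2*f)*(-4 + f) = 2*f*(-4 + f))
r(j) = -6 - j (r(j) = 2*1*(-4 + 1) - j = 2*1*(-3) - j = -6 - j)
-g(r(W)) = -(142 + (-6 - 1*9)) = -(142 + (-6 - 9)) = -(142 - 15) = -1*127 = -127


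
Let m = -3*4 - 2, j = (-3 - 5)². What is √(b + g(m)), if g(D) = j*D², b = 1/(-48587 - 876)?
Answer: √30690004451273/49463 ≈ 112.00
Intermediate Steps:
j = 64 (j = (-8)² = 64)
b = -1/49463 (b = 1/(-49463) = -1/49463 ≈ -2.0217e-5)
m = -14 (m = -12 - 2 = -14)
g(D) = 64*D²
√(b + g(m)) = √(-1/49463 + 64*(-14)²) = √(-1/49463 + 64*196) = √(-1/49463 + 12544) = √(620463871/49463) = √30690004451273/49463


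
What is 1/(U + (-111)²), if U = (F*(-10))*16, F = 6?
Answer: 1/11361 ≈ 8.8020e-5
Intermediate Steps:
U = -960 (U = (6*(-10))*16 = -60*16 = -960)
1/(U + (-111)²) = 1/(-960 + (-111)²) = 1/(-960 + 12321) = 1/11361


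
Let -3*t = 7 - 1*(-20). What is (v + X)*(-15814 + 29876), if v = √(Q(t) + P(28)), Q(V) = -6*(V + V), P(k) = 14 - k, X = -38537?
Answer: -541907294 + 14062*√94 ≈ -5.4177e+8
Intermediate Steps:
t = -9 (t = -(7 - 1*(-20))/3 = -(7 + 20)/3 = -⅓*27 = -9)
Q(V) = -12*V
v = √94 (v = √(-12*(-9) + (14 - 1*28)) = √(108 + (14 - 28)) = √(108 - 14) = √94 ≈ 9.6954)
(v + X)*(-15814 + 29876) = (√94 - 38537)*(-15814 + 29876) = (-38537 + √94)*14062 = -541907294 + 14062*√94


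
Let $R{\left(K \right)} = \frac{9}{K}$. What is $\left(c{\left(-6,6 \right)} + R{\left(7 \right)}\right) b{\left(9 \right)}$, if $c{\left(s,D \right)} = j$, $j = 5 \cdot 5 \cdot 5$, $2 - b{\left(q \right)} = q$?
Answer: $-884$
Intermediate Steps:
$b{\left(q \right)} = 2 - q$
$j = 125$ ($j = 25 \cdot 5 = 125$)
$c{\left(s,D \right)} = 125$
$\left(c{\left(-6,6 \right)} + R{\left(7 \right)}\right) b{\left(9 \right)} = \left(125 + \frac{9}{7}\right) \left(2 - 9\right) = \left(125 + 9 \cdot \frac{1}{7}\right) \left(2 - 9\right) = \left(125 + \frac{9}{7}\right) \left(-7\right) = \frac{884}{7} \left(-7\right) = -884$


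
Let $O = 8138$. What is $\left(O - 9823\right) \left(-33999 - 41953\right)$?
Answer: $127979120$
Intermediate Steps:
$\left(O - 9823\right) \left(-33999 - 41953\right) = \left(8138 - 9823\right) \left(-33999 - 41953\right) = \left(-1685\right) \left(-75952\right) = 127979120$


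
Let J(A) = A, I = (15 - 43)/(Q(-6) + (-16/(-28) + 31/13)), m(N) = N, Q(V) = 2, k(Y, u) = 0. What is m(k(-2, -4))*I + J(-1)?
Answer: -1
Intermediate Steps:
I = -2548/451 (I = (15 - 43)/(2 + (-16/(-28) + 31/13)) = -28/(2 + (-16*(-1/28) + 31*(1/13))) = -28/(2 + (4/7 + 31/13)) = -28/(2 + 269/91) = -28/451/91 = -28*91/451 = -2548/451 ≈ -5.6497)
m(k(-2, -4))*I + J(-1) = 0*(-2548/451) - 1 = 0 - 1 = -1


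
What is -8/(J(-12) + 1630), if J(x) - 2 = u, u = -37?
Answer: -8/1595 ≈ -0.0050157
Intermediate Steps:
J(x) = -35 (J(x) = 2 - 37 = -35)
-8/(J(-12) + 1630) = -8/(-35 + 1630) = -8/1595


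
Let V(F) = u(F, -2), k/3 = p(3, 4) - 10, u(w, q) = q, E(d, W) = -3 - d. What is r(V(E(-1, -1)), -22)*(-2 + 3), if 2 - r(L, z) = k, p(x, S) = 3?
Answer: 23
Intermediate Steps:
k = -21 (k = 3*(3 - 10) = 3*(-7) = -21)
V(F) = -2
r(L, z) = 23 (r(L, z) = 2 - 1*(-21) = 2 + 21 = 23)
r(V(E(-1, -1)), -22)*(-2 + 3) = 23*(-2 + 3) = 23*1 = 23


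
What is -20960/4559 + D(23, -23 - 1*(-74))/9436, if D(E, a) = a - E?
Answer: -7058961/1536383 ≈ -4.5945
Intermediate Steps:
-20960/4559 + D(23, -23 - 1*(-74))/9436 = -20960/4559 + ((-23 - 1*(-74)) - 1*23)/9436 = -20960*1/4559 + ((-23 + 74) - 23)*(1/9436) = -20960/4559 + (51 - 23)*(1/9436) = -20960/4559 + 28*(1/9436) = -20960/4559 + 1/337 = -7058961/1536383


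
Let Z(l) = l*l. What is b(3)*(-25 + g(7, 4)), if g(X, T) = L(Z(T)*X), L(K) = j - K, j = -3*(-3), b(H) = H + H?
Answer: -768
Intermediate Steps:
b(H) = 2*H
Z(l) = l²
j = 9
L(K) = 9 - K
g(X, T) = 9 - X*T² (g(X, T) = 9 - T²*X = 9 - X*T²)
b(3)*(-25 + g(7, 4)) = (2*3)*(-25 + (9 - 1*7*4²)) = 6*(-25 + (9 - 1*7*16)) = 6*(-25 + (9 - 112)) = 6*(-25 - 103) = 6*(-128) = -768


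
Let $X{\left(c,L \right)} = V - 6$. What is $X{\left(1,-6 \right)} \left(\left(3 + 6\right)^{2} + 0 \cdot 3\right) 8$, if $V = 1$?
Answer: $-3240$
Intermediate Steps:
$X{\left(c,L \right)} = -5$ ($X{\left(c,L \right)} = 1 - 6 = -5$)
$X{\left(1,-6 \right)} \left(\left(3 + 6\right)^{2} + 0 \cdot 3\right) 8 = - 5 \left(\left(3 + 6\right)^{2} + 0 \cdot 3\right) 8 = - 5 \left(9^{2} + 0\right) 8 = - 5 \left(81 + 0\right) 8 = \left(-5\right) 81 \cdot 8 = \left(-405\right) 8 = -3240$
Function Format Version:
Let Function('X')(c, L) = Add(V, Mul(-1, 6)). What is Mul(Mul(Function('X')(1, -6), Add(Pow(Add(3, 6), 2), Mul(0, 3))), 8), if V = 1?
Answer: -3240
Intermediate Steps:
Function('X')(c, L) = -5 (Function('X')(c, L) = Add(1, Mul(-1, 6)) = Add(1, -6) = -5)
Mul(Mul(Function('X')(1, -6), Add(Pow(Add(3, 6), 2), Mul(0, 3))), 8) = Mul(Mul(-5, Add(Pow(Add(3, 6), 2), Mul(0, 3))), 8) = Mul(Mul(-5, Add(Pow(9, 2), 0)), 8) = Mul(Mul(-5, Add(81, 0)), 8) = Mul(Mul(-5, 81), 8) = Mul(-405, 8) = -3240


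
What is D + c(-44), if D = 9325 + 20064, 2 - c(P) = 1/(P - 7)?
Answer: 1498942/51 ≈ 29391.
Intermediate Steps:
c(P) = 2 - 1/(-7 + P) (c(P) = 2 - 1/(P - 7) = 2 - 1/(-7 + P))
D = 29389
D + c(-44) = 29389 + (-15 + 2*(-44))/(-7 - 44) = 29389 + (-15 - 88)/(-51) = 29389 - 1/51*(-103) = 29389 + 103/51 = 1498942/51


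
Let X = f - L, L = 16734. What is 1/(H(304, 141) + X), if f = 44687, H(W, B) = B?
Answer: 1/28094 ≈ 3.5595e-5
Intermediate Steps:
X = 27953 (X = 44687 - 1*16734 = 44687 - 16734 = 27953)
1/(H(304, 141) + X) = 1/(141 + 27953) = 1/28094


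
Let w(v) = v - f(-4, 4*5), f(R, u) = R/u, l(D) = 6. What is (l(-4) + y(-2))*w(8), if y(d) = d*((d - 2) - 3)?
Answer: 164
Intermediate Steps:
y(d) = d*(-5 + d) (y(d) = d*((-2 + d) - 3) = d*(-5 + d))
w(v) = ⅕ + v (w(v) = v - (-4)/(4*5) = v - (-4)/20 = v - 1*(-⅕) = v + ⅕ = ⅕ + v)
(l(-4) + y(-2))*w(8) = (6 - 2*(-5 - 2))*(⅕ + 8) = (6 - 2*(-7))*(41/5) = (6 + 14)*(41/5) = 20*(41/5) = 164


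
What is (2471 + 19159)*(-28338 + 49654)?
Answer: 461065080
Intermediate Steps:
(2471 + 19159)*(-28338 + 49654) = 21630*21316 = 461065080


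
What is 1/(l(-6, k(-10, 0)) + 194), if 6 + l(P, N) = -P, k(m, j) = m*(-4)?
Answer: 1/194 ≈ 0.0051546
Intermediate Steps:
k(m, j) = -4*m
l(P, N) = -6 - P
1/(l(-6, k(-10, 0)) + 194) = 1/((-6 - 1*(-6)) + 194) = 1/((-6 + 6) + 194) = 1/(0 + 194) = 1/194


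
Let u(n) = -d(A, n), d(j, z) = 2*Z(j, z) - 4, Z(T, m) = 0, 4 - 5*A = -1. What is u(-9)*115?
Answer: 460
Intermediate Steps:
A = 1 (A = 4/5 - 1/5*(-1) = 4/5 + 1/5 = 1)
d(j, z) = -4 (d(j, z) = 2*0 - 4 = 0 - 4 = -4)
u(n) = 4 (u(n) = -1*(-4) = 4)
u(-9)*115 = 4*115 = 460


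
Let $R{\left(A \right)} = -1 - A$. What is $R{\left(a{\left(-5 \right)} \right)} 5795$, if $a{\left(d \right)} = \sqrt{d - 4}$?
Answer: $-5795 - 17385 i \approx -5795.0 - 17385.0 i$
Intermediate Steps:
$a{\left(d \right)} = \sqrt{-4 + d}$
$R{\left(a{\left(-5 \right)} \right)} 5795 = \left(-1 - \sqrt{-4 - 5}\right) 5795 = \left(-1 - \sqrt{-9}\right) 5795 = \left(-1 - 3 i\right) 5795 = -5795 - 17385 i$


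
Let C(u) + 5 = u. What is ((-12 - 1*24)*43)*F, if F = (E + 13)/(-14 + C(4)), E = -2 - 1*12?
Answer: -516/5 ≈ -103.20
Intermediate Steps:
C(u) = -5 + u
E = -14 (E = -2 - 12 = -14)
F = 1/15 (F = (-14 + 13)/(-14 + (-5 + 4)) = -1/(-14 - 1) = -1/(-15) = -1*(-1/15) = 1/15 ≈ 0.066667)
((-12 - 1*24)*43)*F = ((-12 - 1*24)*43)*(1/15) = ((-12 - 24)*43)*(1/15) = -36*43*(1/15) = -1548*1/15 = -516/5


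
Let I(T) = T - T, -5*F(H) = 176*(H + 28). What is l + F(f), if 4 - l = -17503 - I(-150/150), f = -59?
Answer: 92991/5 ≈ 18598.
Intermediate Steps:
F(H) = -4928/5 - 176*H/5 (F(H) = -176*(H + 28)/5 = -176*(28 + H)/5 = -(4928 + 176*H)/5 = -4928/5 - 176*H/5)
I(T) = 0
l = 17507 (l = 4 - (-17503 - 1*0) = 4 - (-17503 + 0) = 4 - 1*(-17503) = 4 + 17503 = 17507)
l + F(f) = 17507 + (-4928/5 - 176/5*(-59)) = 17507 + (-4928/5 + 10384/5) = 17507 + 5456/5 = 92991/5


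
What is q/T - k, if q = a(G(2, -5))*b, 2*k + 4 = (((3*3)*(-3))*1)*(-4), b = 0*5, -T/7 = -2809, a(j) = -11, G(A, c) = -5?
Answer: -52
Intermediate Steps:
T = 19663 (T = -7*(-2809) = 19663)
b = 0
k = 52 (k = -2 + ((((3*3)*(-3))*1)*(-4))/2 = -2 + (((9*(-3))*1)*(-4))/2 = -2 + (-27*1*(-4))/2 = -2 + (-27*(-4))/2 = -2 + (1/2)*108 = -2 + 54 = 52)
q = 0 (q = -11*0 = 0)
q/T - k = 0/19663 - 1*52 = 0*(1/19663) - 52 = 0 - 52 = -52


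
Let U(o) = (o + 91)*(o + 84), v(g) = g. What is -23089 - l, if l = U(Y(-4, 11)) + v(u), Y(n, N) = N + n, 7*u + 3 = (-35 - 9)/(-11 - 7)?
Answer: -2016436/63 ≈ -32007.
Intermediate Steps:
u = -5/63 (u = -3/7 + ((-35 - 9)/(-11 - 7))/7 = -3/7 + (-44/(-18))/7 = -3/7 + (-44*(-1/18))/7 = -3/7 + (1/7)*(22/9) = -3/7 + 22/63 = -5/63 ≈ -0.079365)
U(o) = (84 + o)*(91 + o) (U(o) = (91 + o)*(84 + o) = (84 + o)*(91 + o))
l = 561829/63 (l = (7644 + (11 - 4)**2 + 175*(11 - 4)) - 5/63 = (7644 + 7**2 + 175*7) - 5/63 = (7644 + 49 + 1225) - 5/63 = 8918 - 5/63 = 561829/63 ≈ 8917.9)
-23089 - l = -23089 - 1*561829/63 = -23089 - 561829/63 = -2016436/63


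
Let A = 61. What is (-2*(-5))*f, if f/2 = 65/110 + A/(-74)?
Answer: -1900/407 ≈ -4.6683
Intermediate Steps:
f = -190/407 (f = 2*(65/110 + 61/(-74)) = 2*(65*(1/110) + 61*(-1/74)) = 2*(13/22 - 61/74) = 2*(-95/407) = -190/407 ≈ -0.46683)
(-2*(-5))*f = -2*(-5)*(-190/407) = 10*(-190/407) = -1900/407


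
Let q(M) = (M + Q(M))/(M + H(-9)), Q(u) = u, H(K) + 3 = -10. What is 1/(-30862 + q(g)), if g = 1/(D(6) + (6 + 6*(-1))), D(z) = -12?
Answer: -157/4845332 ≈ -3.2402e-5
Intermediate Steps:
H(K) = -13 (H(K) = -3 - 10 = -13)
g = -1/12 (g = 1/(-12 + (6 + 6*(-1))) = 1/(-12 + (6 - 6)) = 1/(-12 + 0) = 1/(-12) = -1/12 ≈ -0.083333)
q(M) = 2*M/(-13 + M) (q(M) = (M + M)/(M - 13) = (2*M)/(-13 + M) = 2*M/(-13 + M))
1/(-30862 + q(g)) = 1/(-30862 + 2*(-1/12)/(-13 - 1/12)) = 1/(-30862 + 2*(-1/12)/(-157/12)) = 1/(-30862 + 2*(-1/12)*(-12/157)) = 1/(-30862 + 2/157) = 1/(-4845332/157) = -157/4845332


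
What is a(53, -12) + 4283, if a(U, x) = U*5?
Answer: 4548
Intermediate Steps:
a(U, x) = 5*U
a(53, -12) + 4283 = 5*53 + 4283 = 265 + 4283 = 4548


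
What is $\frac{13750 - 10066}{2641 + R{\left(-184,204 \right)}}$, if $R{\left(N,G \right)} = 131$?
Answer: $\frac{307}{231} \approx 1.329$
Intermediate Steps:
$\frac{13750 - 10066}{2641 + R{\left(-184,204 \right)}} = \frac{13750 - 10066}{2641 + 131} = \frac{3684}{2772} = 3684 \cdot \frac{1}{2772} = \frac{307}{231}$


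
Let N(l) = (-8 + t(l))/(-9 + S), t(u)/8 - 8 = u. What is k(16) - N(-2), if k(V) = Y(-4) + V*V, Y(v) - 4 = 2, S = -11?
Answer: 264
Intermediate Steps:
t(u) = 64 + 8*u
Y(v) = 6 (Y(v) = 4 + 2 = 6)
k(V) = 6 + V² (k(V) = 6 + V*V = 6 + V²)
N(l) = -14/5 - 2*l/5 (N(l) = (-8 + (64 + 8*l))/(-9 - 11) = (56 + 8*l)/(-20) = (56 + 8*l)*(-1/20) = -14/5 - 2*l/5)
k(16) - N(-2) = (6 + 16²) - (-14/5 - ⅖*(-2)) = (6 + 256) - (-14/5 + ⅘) = 262 - 1*(-2) = 262 + 2 = 264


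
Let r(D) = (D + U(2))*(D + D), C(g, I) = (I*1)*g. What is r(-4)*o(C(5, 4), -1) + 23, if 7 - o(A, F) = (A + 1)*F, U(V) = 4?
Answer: 23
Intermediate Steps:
C(g, I) = I*g
o(A, F) = 7 - F*(1 + A) (o(A, F) = 7 - (A + 1)*F = 7 - (1 + A)*F = 7 - F*(1 + A))
r(D) = 2*D*(4 + D) (r(D) = (D + 4)*(D + D) = (4 + D)*(2*D) = 2*D*(4 + D))
r(-4)*o(C(5, 4), -1) + 23 = (2*(-4)*(4 - 4))*(7 - 1*(-1) - 1*4*5*(-1)) + 23 = (2*(-4)*0)*(7 + 1 - 1*20*(-1)) + 23 = 0*(7 + 1 + 20) + 23 = 0*28 + 23 = 0 + 23 = 23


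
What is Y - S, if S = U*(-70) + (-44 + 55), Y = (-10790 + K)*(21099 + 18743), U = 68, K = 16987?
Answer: 246905623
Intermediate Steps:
Y = 246900874 (Y = (-10790 + 16987)*(21099 + 18743) = 6197*39842 = 246900874)
S = -4749 (S = 68*(-70) + (-44 + 55) = -4760 + 11 = -4749)
Y - S = 246900874 - 1*(-4749) = 246900874 + 4749 = 246905623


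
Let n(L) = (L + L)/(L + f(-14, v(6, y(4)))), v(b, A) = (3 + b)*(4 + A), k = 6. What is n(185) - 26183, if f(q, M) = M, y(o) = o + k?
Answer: -8142543/311 ≈ -26182.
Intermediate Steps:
y(o) = 6 + o (y(o) = o + 6 = 6 + o)
n(L) = 2*L/(126 + L) (n(L) = (L + L)/(L + (12 + 3*(6 + 4) + 4*6 + (6 + 4)*6)) = (2*L)/(L + (12 + 3*10 + 24 + 10*6)) = (2*L)/(L + (12 + 30 + 24 + 60)) = (2*L)/(L + 126) = (2*L)/(126 + L) = 2*L/(126 + L))
n(185) - 26183 = 2*185/(126 + 185) - 26183 = 2*185/311 - 26183 = 2*185*(1/311) - 26183 = 370/311 - 26183 = -8142543/311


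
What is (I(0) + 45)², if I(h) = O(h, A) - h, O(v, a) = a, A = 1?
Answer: 2116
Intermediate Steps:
I(h) = 1 - h
(I(0) + 45)² = ((1 - 1*0) + 45)² = ((1 + 0) + 45)² = (1 + 45)² = 46² = 2116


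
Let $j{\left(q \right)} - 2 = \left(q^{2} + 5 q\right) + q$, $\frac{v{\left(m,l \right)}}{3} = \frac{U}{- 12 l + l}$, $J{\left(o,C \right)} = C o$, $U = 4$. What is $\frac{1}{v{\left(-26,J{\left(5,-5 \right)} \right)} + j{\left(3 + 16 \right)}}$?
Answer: $\frac{275}{131187} \approx 0.0020962$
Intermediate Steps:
$v{\left(m,l \right)} = - \frac{12}{11 l}$ ($v{\left(m,l \right)} = 3 \frac{4}{- 12 l + l} = 3 \frac{4}{\left(-11\right) l} = 3 \cdot 4 \left(- \frac{1}{11 l}\right) = 3 \left(- \frac{4}{11 l}\right) = - \frac{12}{11 l}$)
$j{\left(q \right)} = 2 + q^{2} + 6 q$ ($j{\left(q \right)} = 2 + \left(\left(q^{2} + 5 q\right) + q\right) = 2 + \left(q^{2} + 6 q\right) = 2 + q^{2} + 6 q$)
$\frac{1}{v{\left(-26,J{\left(5,-5 \right)} \right)} + j{\left(3 + 16 \right)}} = \frac{1}{- \frac{12}{11 \left(\left(-5\right) 5\right)} + \left(2 + \left(3 + 16\right)^{2} + 6 \left(3 + 16\right)\right)} = \frac{1}{- \frac{12}{11 \left(-25\right)} + \left(2 + 19^{2} + 6 \cdot 19\right)} = \frac{1}{\left(- \frac{12}{11}\right) \left(- \frac{1}{25}\right) + \left(2 + 361 + 114\right)} = \frac{1}{\frac{12}{275} + 477} = \frac{1}{\frac{131187}{275}} = \frac{275}{131187}$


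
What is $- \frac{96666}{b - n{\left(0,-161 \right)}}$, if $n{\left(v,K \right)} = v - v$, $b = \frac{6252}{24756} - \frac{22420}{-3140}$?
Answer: $- \frac{5218207901}{399070} \approx -13076.0$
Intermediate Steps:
$b = \frac{2394420}{323891}$ ($b = 6252 \cdot \frac{1}{24756} - - \frac{1121}{157} = \frac{521}{2063} + \frac{1121}{157} = \frac{2394420}{323891} \approx 7.3927$)
$n{\left(v,K \right)} = 0$
$- \frac{96666}{b - n{\left(0,-161 \right)}} = - \frac{96666}{\frac{2394420}{323891} - 0} = - \frac{96666}{\frac{2394420}{323891} + 0} = - \frac{96666}{\frac{2394420}{323891}} = \left(-96666\right) \frac{323891}{2394420} = - \frac{5218207901}{399070}$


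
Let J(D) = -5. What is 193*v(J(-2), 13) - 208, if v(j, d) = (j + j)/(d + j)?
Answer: -1797/4 ≈ -449.25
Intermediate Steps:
v(j, d) = 2*j/(d + j) (v(j, d) = (2*j)/(d + j) = 2*j/(d + j))
193*v(J(-2), 13) - 208 = 193*(2*(-5)/(13 - 5)) - 208 = 193*(2*(-5)/8) - 208 = 193*(2*(-5)*(⅛)) - 208 = 193*(-5/4) - 208 = -965/4 - 208 = -1797/4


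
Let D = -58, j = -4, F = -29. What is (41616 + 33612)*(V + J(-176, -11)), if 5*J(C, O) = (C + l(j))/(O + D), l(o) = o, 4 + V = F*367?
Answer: -18421005132/23 ≈ -8.0091e+8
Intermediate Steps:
V = -10647 (V = -4 - 29*367 = -4 - 10643 = -10647)
J(C, O) = (-4 + C)/(5*(-58 + O)) (J(C, O) = ((C - 4)/(O - 58))/5 = ((-4 + C)/(-58 + O))/5 = (-4 + C)/(5*(-58 + O)))
(41616 + 33612)*(V + J(-176, -11)) = (41616 + 33612)*(-10647 + (-4 - 176)/(5*(-58 - 11))) = 75228*(-10647 + (1/5)*(-180)/(-69)) = 75228*(-10647 + (1/5)*(-1/69)*(-180)) = 75228*(-10647 + 12/23) = 75228*(-244869/23) = -18421005132/23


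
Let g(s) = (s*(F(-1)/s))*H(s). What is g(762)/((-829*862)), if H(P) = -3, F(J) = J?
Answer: -3/714598 ≈ -4.1982e-6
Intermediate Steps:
g(s) = 3 (g(s) = (s*(-1/s))*(-3) = -1*(-3) = 3)
g(762)/((-829*862)) = 3/((-829*862)) = 3/(-714598) = 3*(-1/714598) = -3/714598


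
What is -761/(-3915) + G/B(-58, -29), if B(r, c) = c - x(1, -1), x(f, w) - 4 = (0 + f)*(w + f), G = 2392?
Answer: -3113189/43065 ≈ -72.291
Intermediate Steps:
x(f, w) = 4 + f*(f + w) (x(f, w) = 4 + (0 + f)*(w + f) = 4 + f*(f + w))
B(r, c) = -4 + c (B(r, c) = c - (4 + 1² + 1*(-1)) = c - (4 + 1 - 1) = c - 1*4 = c - 4 = -4 + c)
-761/(-3915) + G/B(-58, -29) = -761/(-3915) + 2392/(-4 - 29) = -761*(-1/3915) + 2392/(-33) = 761/3915 + 2392*(-1/33) = 761/3915 - 2392/33 = -3113189/43065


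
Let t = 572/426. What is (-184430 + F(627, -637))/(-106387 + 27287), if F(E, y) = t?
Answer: 9820826/4212075 ≈ 2.3316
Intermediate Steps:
t = 286/213 (t = 572*(1/426) = 286/213 ≈ 1.3427)
F(E, y) = 286/213
(-184430 + F(627, -637))/(-106387 + 27287) = (-184430 + 286/213)/(-106387 + 27287) = -39283304/213/(-79100) = -39283304/213*(-1/79100) = 9820826/4212075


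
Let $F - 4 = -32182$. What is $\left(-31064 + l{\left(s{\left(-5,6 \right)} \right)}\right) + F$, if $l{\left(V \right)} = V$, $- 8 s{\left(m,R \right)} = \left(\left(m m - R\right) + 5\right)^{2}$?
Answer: $-63314$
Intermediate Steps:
$F = -32178$ ($F = 4 - 32182 = -32178$)
$s{\left(m,R \right)} = - \frac{\left(5 + m^{2} - R\right)^{2}}{8}$ ($s{\left(m,R \right)} = - \frac{\left(\left(m m - R\right) + 5\right)^{2}}{8} = - \frac{\left(\left(m^{2} - R\right) + 5\right)^{2}}{8} = - \frac{\left(5 + m^{2} - R\right)^{2}}{8}$)
$\left(-31064 + l{\left(s{\left(-5,6 \right)} \right)}\right) + F = \left(-31064 - \frac{\left(5 + \left(-5\right)^{2} - 6\right)^{2}}{8}\right) - 32178 = \left(-31064 - \frac{\left(5 + 25 - 6\right)^{2}}{8}\right) - 32178 = \left(-31064 - \frac{24^{2}}{8}\right) - 32178 = \left(-31064 - 72\right) - 32178 = -31136 - 32178 = -63314$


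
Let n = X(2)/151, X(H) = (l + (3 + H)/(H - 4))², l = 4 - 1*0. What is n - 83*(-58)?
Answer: 2907665/604 ≈ 4814.0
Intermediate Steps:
l = 4 (l = 4 + 0 = 4)
X(H) = (4 + (3 + H)/(-4 + H))² (X(H) = (4 + (3 + H)/(H - 4))² = (4 + (3 + H)/(-4 + H))²)
n = 9/604 (n = ((-13 + 5*2)²/(-4 + 2)²)/151 = ((-13 + 10)²/(-2)²)*(1/151) = ((-3)²*(¼))*(1/151) = (9*(¼))*(1/151) = (9/4)*(1/151) = 9/604 ≈ 0.014901)
n - 83*(-58) = 9/604 - 83*(-58) = 9/604 + 4814 = 2907665/604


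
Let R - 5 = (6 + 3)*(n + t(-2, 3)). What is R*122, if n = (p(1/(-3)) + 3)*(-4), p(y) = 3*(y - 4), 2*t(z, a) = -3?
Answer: 42883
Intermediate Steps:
t(z, a) = -3/2 (t(z, a) = (½)*(-3) = -3/2)
p(y) = -12 + 3*y (p(y) = 3*(-4 + y) = -12 + 3*y)
n = 40 (n = ((-12 + 3/(-3)) + 3)*(-4) = ((-12 + 3*(-⅓)) + 3)*(-4) = ((-12 - 1) + 3)*(-4) = (-13 + 3)*(-4) = -10*(-4) = 40)
R = 703/2 (R = 5 + (6 + 3)*(40 - 3/2) = 5 + 9*(77/2) = 5 + 693/2 = 703/2 ≈ 351.50)
R*122 = (703/2)*122 = 42883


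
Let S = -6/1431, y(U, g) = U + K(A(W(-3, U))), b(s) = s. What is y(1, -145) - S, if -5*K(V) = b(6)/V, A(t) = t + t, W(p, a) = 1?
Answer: 964/2385 ≈ 0.40419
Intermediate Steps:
A(t) = 2*t
K(V) = -6/(5*V)
y(U, g) = -⅗ + U (y(U, g) = U - 6/(5*(2*1)) = U - 6/5/2 = U - 6/5*½ = U - ⅗ = -⅗ + U)
S = -2/477 (S = -6*1/1431 = -2/477 ≈ -0.0041929)
y(1, -145) - S = (-⅗ + 1) - 1*(-2/477) = ⅖ + 2/477 = 964/2385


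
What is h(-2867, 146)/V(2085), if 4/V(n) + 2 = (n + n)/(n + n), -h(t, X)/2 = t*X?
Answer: -209291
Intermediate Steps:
h(t, X) = -2*X*t (h(t, X) = -2*t*X = -2*X*t)
V(n) = -4 (V(n) = 4/(-2 + (n + n)/(n + n)) = 4/(-2 + (2*n)/((2*n))) = 4/(-2 + (2*n)*(1/(2*n))) = 4/(-2 + 1) = 4/(-1) = 4*(-1) = -4)
h(-2867, 146)/V(2085) = -2*146*(-2867)/(-4) = 837164*(-¼) = -209291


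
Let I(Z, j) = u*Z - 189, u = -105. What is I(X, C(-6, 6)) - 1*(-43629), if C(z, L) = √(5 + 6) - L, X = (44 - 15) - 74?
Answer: 48165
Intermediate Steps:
X = -45 (X = 29 - 74 = -45)
C(z, L) = √11 - L
I(Z, j) = -189 - 105*Z (I(Z, j) = -105*Z - 189 = -189 - 105*Z)
I(X, C(-6, 6)) - 1*(-43629) = (-189 - 105*(-45)) - 1*(-43629) = (-189 + 4725) + 43629 = 4536 + 43629 = 48165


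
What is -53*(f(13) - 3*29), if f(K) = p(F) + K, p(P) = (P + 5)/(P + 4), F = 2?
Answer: 23161/6 ≈ 3860.2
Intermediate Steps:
p(P) = (5 + P)/(4 + P)
f(K) = 7/6 + K (f(K) = (5 + 2)/(4 + 2) + K = 7/6 + K)
-53*(f(13) - 3*29) = -53*((7/6 + 13) - 3*29) = -53*(85/6 - 87) = -53*(-437/6) = 23161/6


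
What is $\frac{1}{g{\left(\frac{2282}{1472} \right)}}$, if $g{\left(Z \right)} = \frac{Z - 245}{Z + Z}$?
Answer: $- \frac{326}{25597} \approx -0.012736$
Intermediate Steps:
$g{\left(Z \right)} = \frac{-245 + Z}{2 Z}$
$\frac{1}{g{\left(\frac{2282}{1472} \right)}} = \frac{1}{\frac{1}{2} \frac{1}{2282 \cdot \frac{1}{1472}} \left(-245 + \frac{2282}{1472}\right)} = \frac{1}{\frac{1}{2} \frac{1}{2282 \cdot \frac{1}{1472}} \left(-245 + 2282 \cdot \frac{1}{1472}\right)} = \frac{1}{\frac{1}{2} \frac{1}{\frac{1141}{736}} \left(-245 + \frac{1141}{736}\right)} = \frac{1}{\frac{1}{2} \cdot \frac{736}{1141} \left(- \frac{179179}{736}\right)} = \frac{1}{- \frac{25597}{326}} = - \frac{326}{25597}$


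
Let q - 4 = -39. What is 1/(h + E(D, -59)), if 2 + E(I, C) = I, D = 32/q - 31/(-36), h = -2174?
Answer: -1260/2741827 ≈ -0.00045955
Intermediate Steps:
q = -35 (q = 4 - 39 = -35)
D = -67/1260 (D = 32/(-35) - 31/(-36) = 32*(-1/35) - 31*(-1/36) = -32/35 + 31/36 = -67/1260 ≈ -0.053175)
E(I, C) = -2 + I
1/(h + E(D, -59)) = 1/(-2174 + (-2 - 67/1260)) = 1/(-2174 - 2587/1260) = 1/(-2741827/1260) = -1260/2741827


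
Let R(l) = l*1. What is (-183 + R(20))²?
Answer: 26569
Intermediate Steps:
R(l) = l
(-183 + R(20))² = (-183 + 20)² = (-163)² = 26569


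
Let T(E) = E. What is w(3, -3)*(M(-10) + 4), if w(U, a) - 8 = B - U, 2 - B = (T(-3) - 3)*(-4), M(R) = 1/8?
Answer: -561/8 ≈ -70.125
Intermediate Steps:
M(R) = ⅛
B = -22 (B = 2 - (-3 - 3)*(-4) = 2 - (-6)*(-4) = 2 - 1*24 = 2 - 24 = -22)
w(U, a) = -14 - U (w(U, a) = 8 + (-22 - U) = -14 - U)
w(3, -3)*(M(-10) + 4) = (-14 - 1*3)*(⅛ + 4) = (-14 - 3)*(33/8) = -17*33/8 = -561/8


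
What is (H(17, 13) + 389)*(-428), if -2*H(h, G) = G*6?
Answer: -149800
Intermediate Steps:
H(h, G) = -3*G (H(h, G) = -G*6/2 = -3*G)
(H(17, 13) + 389)*(-428) = (-3*13 + 389)*(-428) = (-39 + 389)*(-428) = 350*(-428) = -149800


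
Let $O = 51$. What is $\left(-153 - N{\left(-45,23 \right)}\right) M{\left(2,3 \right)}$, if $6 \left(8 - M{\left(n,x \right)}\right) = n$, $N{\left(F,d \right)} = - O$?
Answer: $-782$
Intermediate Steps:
$N{\left(F,d \right)} = -51$ ($N{\left(F,d \right)} = \left(-1\right) 51 = -51$)
$M{\left(n,x \right)} = 8 - \frac{n}{6}$
$\left(-153 - N{\left(-45,23 \right)}\right) M{\left(2,3 \right)} = \left(-153 - -51\right) \left(8 - \frac{1}{3}\right) = \left(-153 + 51\right) \left(8 - \frac{1}{3}\right) = \left(-102\right) \frac{23}{3} = -782$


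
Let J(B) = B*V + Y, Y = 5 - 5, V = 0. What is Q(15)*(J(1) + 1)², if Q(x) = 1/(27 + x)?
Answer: 1/42 ≈ 0.023810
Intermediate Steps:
Y = 0
J(B) = 0 (J(B) = B*0 + 0 = 0 + 0 = 0)
Q(15)*(J(1) + 1)² = (0 + 1)²/(27 + 15) = 1²/42 = (1/42)*1 = 1/42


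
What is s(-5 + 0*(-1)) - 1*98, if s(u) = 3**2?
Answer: -89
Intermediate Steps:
s(u) = 9
s(-5 + 0*(-1)) - 1*98 = 9 - 1*98 = 9 - 98 = -89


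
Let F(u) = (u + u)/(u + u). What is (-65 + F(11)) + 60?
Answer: -4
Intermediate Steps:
F(u) = 1 (F(u) = (2*u)/((2*u)) = (2*u)*(1/(2*u)) = 1)
(-65 + F(11)) + 60 = (-65 + 1) + 60 = -64 + 60 = -4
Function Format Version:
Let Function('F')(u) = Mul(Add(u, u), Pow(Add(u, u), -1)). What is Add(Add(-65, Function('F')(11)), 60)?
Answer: -4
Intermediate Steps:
Function('F')(u) = 1 (Function('F')(u) = Mul(Mul(2, u), Pow(Mul(2, u), -1)) = Mul(Mul(2, u), Mul(Rational(1, 2), Pow(u, -1))) = 1)
Add(Add(-65, Function('F')(11)), 60) = Add(Add(-65, 1), 60) = Add(-64, 60) = -4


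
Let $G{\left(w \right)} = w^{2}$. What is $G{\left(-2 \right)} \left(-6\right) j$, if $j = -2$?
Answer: $48$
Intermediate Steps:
$G{\left(-2 \right)} \left(-6\right) j = \left(-2\right)^{2} \left(-6\right) \left(-2\right) = 4 \left(-6\right) \left(-2\right) = \left(-24\right) \left(-2\right) = 48$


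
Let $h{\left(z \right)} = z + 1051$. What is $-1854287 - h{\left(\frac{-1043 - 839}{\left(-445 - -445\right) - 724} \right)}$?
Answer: $- \frac{671633297}{362} \approx -1.8553 \cdot 10^{6}$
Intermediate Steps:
$h{\left(z \right)} = 1051 + z$
$-1854287 - h{\left(\frac{-1043 - 839}{\left(-445 - -445\right) - 724} \right)} = -1854287 - \left(1051 + \frac{-1043 - 839}{\left(-445 - -445\right) - 724}\right) = -1854287 - \left(1051 - \frac{1882}{\left(-445 + 445\right) - 724}\right) = -1854287 - \left(1051 - \frac{1882}{0 - 724}\right) = -1854287 - \left(1051 - \frac{1882}{-724}\right) = -1854287 - \left(1051 - - \frac{941}{362}\right) = -1854287 - \left(1051 + \frac{941}{362}\right) = -1854287 - \frac{381403}{362} = - \frac{671633297}{362}$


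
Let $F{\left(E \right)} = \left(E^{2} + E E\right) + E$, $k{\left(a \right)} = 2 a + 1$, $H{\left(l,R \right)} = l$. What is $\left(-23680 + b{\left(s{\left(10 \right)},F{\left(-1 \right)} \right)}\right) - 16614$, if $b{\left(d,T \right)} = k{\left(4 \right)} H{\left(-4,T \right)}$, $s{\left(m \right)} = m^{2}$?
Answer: $-40330$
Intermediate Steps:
$k{\left(a \right)} = 1 + 2 a$
$F{\left(E \right)} = E + 2 E^{2}$ ($F{\left(E \right)} = \left(E^{2} + E^{2}\right) + E = 2 E^{2} + E = E + 2 E^{2}$)
$b{\left(d,T \right)} = -36$ ($b{\left(d,T \right)} = \left(1 + 2 \cdot 4\right) \left(-4\right) = \left(1 + 8\right) \left(-4\right) = 9 \left(-4\right) = -36$)
$\left(-23680 + b{\left(s{\left(10 \right)},F{\left(-1 \right)} \right)}\right) - 16614 = \left(-23680 - 36\right) - 16614 = -23716 - 16614 = -40330$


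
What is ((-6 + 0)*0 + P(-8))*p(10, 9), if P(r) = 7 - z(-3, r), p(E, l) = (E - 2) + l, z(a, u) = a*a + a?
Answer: 17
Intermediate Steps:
z(a, u) = a + a**2 (z(a, u) = a**2 + a = a + a**2)
p(E, l) = -2 + E + l (p(E, l) = (-2 + E) + l = -2 + E + l)
P(r) = 1 (P(r) = 7 - (-3)*(1 - 3) = 7 - (-3)*(-2) = 7 - 1*6 = 7 - 6 = 1)
((-6 + 0)*0 + P(-8))*p(10, 9) = ((-6 + 0)*0 + 1)*(-2 + 10 + 9) = (-6*0 + 1)*17 = (0 + 1)*17 = 1*17 = 17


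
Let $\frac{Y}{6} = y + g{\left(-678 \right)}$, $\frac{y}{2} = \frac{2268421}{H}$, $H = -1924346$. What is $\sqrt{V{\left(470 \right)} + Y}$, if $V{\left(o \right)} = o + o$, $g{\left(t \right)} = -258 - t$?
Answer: $\frac{\sqrt{3190092330841342}}{962173} \approx 58.701$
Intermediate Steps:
$V{\left(o \right)} = 2 o$
$y = - \frac{2268421}{962173}$ ($y = 2 \frac{2268421}{-1924346} = 2 \cdot 2268421 \left(- \frac{1}{1924346}\right) = 2 \left(- \frac{2268421}{1924346}\right) = - \frac{2268421}{962173} \approx -2.3576$)
$Y = \frac{2411065434}{962173}$ ($Y = 6 \left(- \frac{2268421}{962173} - -420\right) = 6 \left(- \frac{2268421}{962173} + \left(-258 + 678\right)\right) = 6 \left(- \frac{2268421}{962173} + 420\right) = 6 \cdot \frac{401844239}{962173} = \frac{2411065434}{962173} \approx 2505.9$)
$\sqrt{V{\left(470 \right)} + Y} = \sqrt{2 \cdot 470 + \frac{2411065434}{962173}} = \sqrt{940 + \frac{2411065434}{962173}} = \sqrt{\frac{3315508054}{962173}} = \frac{\sqrt{3190092330841342}}{962173}$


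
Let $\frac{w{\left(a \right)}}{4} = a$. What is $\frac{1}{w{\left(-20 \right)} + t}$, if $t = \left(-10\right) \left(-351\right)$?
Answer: $\frac{1}{3430} \approx 0.00029154$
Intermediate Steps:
$w{\left(a \right)} = 4 a$
$t = 3510$
$\frac{1}{w{\left(-20 \right)} + t} = \frac{1}{4 \left(-20\right) + 3510} = \frac{1}{-80 + 3510} = \frac{1}{3430}$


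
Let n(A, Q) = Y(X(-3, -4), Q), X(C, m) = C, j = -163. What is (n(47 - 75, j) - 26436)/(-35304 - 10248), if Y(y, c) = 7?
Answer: 2033/3504 ≈ 0.58019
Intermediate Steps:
n(A, Q) = 7
(n(47 - 75, j) - 26436)/(-35304 - 10248) = (7 - 26436)/(-35304 - 10248) = -26429/(-45552) = -26429*(-1/45552) = 2033/3504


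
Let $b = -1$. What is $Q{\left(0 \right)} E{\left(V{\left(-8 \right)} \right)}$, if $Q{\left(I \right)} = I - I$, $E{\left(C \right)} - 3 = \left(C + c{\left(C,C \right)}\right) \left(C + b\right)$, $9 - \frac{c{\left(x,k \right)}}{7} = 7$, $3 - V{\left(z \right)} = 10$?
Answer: $0$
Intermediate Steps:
$V{\left(z \right)} = -7$ ($V{\left(z \right)} = 3 - 10 = -7$)
$c{\left(x,k \right)} = 14$ ($c{\left(x,k \right)} = 63 - 49 = 14$)
$E{\left(C \right)} = 3 + \left(-1 + C\right) \left(14 + C\right)$ ($E{\left(C \right)} = 3 + \left(C + 14\right) \left(C - 1\right) = 3 + \left(14 + C\right) \left(-1 + C\right) = 3 + \left(-1 + C\right) \left(14 + C\right)$)
$Q{\left(I \right)} = 0$
$Q{\left(0 \right)} E{\left(V{\left(-8 \right)} \right)} = 0 \left(-11 + \left(-7\right)^{2} + 13 \left(-7\right)\right) = 0 \left(-11 + 49 - 91\right) = 0 \left(-53\right) = 0$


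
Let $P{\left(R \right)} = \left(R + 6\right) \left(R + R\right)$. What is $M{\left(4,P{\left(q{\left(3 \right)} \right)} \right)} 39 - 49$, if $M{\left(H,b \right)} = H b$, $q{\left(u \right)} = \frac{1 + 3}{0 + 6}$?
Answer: $\frac{4013}{3} \approx 1337.7$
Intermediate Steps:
$q{\left(u \right)} = \frac{2}{3}$ ($q{\left(u \right)} = \frac{4}{6} = 4 \cdot \frac{1}{6} = \frac{2}{3}$)
$P{\left(R \right)} = 2 R \left(6 + R\right)$ ($P{\left(R \right)} = \left(6 + R\right) 2 R = 2 R \left(6 + R\right)$)
$M{\left(4,P{\left(q{\left(3 \right)} \right)} \right)} 39 - 49 = 4 \cdot 2 \cdot \frac{2}{3} \left(6 + \frac{2}{3}\right) 39 - 49 = 4 \cdot 2 \cdot \frac{2}{3} \cdot \frac{20}{3} \cdot 39 - 49 = 4 \cdot \frac{80}{9} \cdot 39 - 49 = \frac{320}{9} \cdot 39 - 49 = \frac{4160}{3} - 49 = \frac{4013}{3}$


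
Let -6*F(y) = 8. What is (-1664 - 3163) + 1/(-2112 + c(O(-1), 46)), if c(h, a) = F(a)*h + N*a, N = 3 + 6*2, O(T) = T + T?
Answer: -20553369/4258 ≈ -4827.0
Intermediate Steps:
F(y) = -4/3 (F(y) = -⅙*8 = -4/3)
O(T) = 2*T
N = 15 (N = 3 + 12 = 15)
c(h, a) = 15*a - 4*h/3 (c(h, a) = -4*h/3 + 15*a = 15*a - 4*h/3)
(-1664 - 3163) + 1/(-2112 + c(O(-1), 46)) = (-1664 - 3163) + 1/(-2112 + (15*46 - 8*(-1)/3)) = -4827 + 1/(-2112 + (690 - 4/3*(-2))) = -4827 + 1/(-2112 + (690 + 8/3)) = -4827 + 1/(-2112 + 2078/3) = -4827 + 1/(-4258/3) = -4827 - 3/4258 = -20553369/4258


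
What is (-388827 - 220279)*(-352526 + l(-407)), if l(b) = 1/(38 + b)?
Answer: 79233784557070/369 ≈ 2.1473e+11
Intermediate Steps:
(-388827 - 220279)*(-352526 + l(-407)) = (-388827 - 220279)*(-352526 + 1/(38 - 407)) = -609106*(-352526 + 1/(-369)) = -609106*(-352526 - 1/369) = -609106*(-130082095/369) = 79233784557070/369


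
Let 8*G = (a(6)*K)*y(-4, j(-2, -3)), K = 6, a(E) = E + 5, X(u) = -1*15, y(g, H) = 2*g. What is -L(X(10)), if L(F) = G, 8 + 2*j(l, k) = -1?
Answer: 66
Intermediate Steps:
j(l, k) = -9/2 (j(l, k) = -4 + (½)*(-1) = -4 - ½ = -9/2)
X(u) = -15
a(E) = 5 + E
G = -66 (G = (((5 + 6)*6)*(2*(-4)))/8 = ((11*6)*(-8))/8 = (66*(-8))/8 = (⅛)*(-528) = -66)
L(F) = -66
-L(X(10)) = -1*(-66) = 66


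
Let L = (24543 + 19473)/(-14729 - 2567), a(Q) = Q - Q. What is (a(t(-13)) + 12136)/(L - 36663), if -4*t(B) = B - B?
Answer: -6559508/19817727 ≈ -0.33099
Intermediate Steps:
t(B) = 0 (t(B) = -(B - B)/4 = -1/4*0 = 0)
a(Q) = 0
L = -2751/1081 (L = 44016/(-17296) = 44016*(-1/17296) = -2751/1081 ≈ -2.5449)
(a(t(-13)) + 12136)/(L - 36663) = (0 + 12136)/(-2751/1081 - 36663) = 12136/(-39635454/1081) = 12136*(-1081/39635454) = -6559508/19817727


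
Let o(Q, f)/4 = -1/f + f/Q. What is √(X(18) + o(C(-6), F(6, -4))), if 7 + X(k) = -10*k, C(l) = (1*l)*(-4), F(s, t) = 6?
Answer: 4*I*√105/3 ≈ 13.663*I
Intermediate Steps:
C(l) = -4*l (C(l) = l*(-4) = -4*l)
X(k) = -7 - 10*k
o(Q, f) = -4/f + 4*f/Q (o(Q, f) = 4*(-1/f + f/Q) = -4/f + 4*f/Q)
√(X(18) + o(C(-6), F(6, -4))) = √((-7 - 10*18) + (-4/6 + 4*6/(-4*(-6)))) = √((-7 - 180) + (-4*⅙ + 4*6/24)) = √(-187 + (-⅔ + 4*6*(1/24))) = √(-187 + (-⅔ + 1)) = √(-187 + ⅓) = √(-560/3) = 4*I*√105/3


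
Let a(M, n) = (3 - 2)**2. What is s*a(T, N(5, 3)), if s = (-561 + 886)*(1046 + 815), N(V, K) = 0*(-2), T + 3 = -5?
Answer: 604825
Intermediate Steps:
T = -8 (T = -3 - 5 = -8)
N(V, K) = 0
a(M, n) = 1 (a(M, n) = 1**2 = 1)
s = 604825 (s = 325*1861 = 604825)
s*a(T, N(5, 3)) = 604825*1 = 604825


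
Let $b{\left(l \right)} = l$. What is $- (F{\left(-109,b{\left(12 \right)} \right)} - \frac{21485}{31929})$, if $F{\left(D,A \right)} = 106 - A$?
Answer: $- \frac{2979841}{31929} \approx -93.327$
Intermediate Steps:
$- (F{\left(-109,b{\left(12 \right)} \right)} - \frac{21485}{31929}) = - (\left(106 - 12\right) - \frac{21485}{31929}) = - (\left(106 - 12\right) - 21485 \cdot \frac{1}{31929}) = - (94 - \frac{21485}{31929}) = \left(-1\right) \frac{2979841}{31929} = - \frac{2979841}{31929}$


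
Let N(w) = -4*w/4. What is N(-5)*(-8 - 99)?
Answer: -535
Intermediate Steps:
N(w) = -w (N(w) = -4*w/4 = -w)
N(-5)*(-8 - 99) = (-1*(-5))*(-8 - 99) = 5*(-107) = -535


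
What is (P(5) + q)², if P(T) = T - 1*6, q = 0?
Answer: 1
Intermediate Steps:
P(T) = -6 + T (P(T) = T - 6 = -6 + T)
(P(5) + q)² = ((-6 + 5) + 0)² = (-1 + 0)² = (-1)² = 1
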